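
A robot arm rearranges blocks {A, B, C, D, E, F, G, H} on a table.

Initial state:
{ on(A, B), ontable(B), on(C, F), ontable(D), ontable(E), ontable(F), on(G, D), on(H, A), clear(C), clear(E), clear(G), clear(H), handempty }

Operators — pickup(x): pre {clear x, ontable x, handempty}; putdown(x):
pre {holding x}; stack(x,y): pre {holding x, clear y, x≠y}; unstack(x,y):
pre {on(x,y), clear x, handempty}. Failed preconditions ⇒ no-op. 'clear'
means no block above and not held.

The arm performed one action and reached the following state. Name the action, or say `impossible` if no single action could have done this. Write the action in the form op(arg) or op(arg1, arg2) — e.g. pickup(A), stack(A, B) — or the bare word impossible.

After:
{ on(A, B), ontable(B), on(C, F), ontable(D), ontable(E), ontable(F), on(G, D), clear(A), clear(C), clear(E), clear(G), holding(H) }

target: towers=[B/A; D/G; E; F/C] holding=H
     unstack(G, D) → towers=[B/A/H; D; E; F/C] holding=G
         pickup(E) → towers=[B/A/H; D/G; F/C] holding=E
     unstack(H, A) → towers=[B/A; D/G; E; F/C] holding=H  ← match
     unstack(C, F) → towers=[B/A/H; D/G; E; F] holding=C

unstack(H, A)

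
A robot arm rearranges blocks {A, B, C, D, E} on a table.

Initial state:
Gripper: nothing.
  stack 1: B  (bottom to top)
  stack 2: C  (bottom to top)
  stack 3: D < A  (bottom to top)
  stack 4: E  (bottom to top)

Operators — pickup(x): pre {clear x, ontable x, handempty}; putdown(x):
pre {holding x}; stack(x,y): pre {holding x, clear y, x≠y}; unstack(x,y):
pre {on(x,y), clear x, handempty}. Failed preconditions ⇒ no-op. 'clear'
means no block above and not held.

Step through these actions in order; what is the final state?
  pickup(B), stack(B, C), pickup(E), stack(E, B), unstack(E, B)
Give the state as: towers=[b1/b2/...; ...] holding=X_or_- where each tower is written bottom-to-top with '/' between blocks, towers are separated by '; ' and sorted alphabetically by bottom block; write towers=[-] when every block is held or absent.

step 1 (pickup(B)): towers=[C; D/A; E] holding=B
step 2 (stack(B, C)): towers=[C/B; D/A; E] holding=-
step 3 (pickup(E)): towers=[C/B; D/A] holding=E
step 4 (stack(E, B)): towers=[C/B/E; D/A] holding=-
step 5 (unstack(E, B)): towers=[C/B; D/A] holding=E

towers=[C/B; D/A] holding=E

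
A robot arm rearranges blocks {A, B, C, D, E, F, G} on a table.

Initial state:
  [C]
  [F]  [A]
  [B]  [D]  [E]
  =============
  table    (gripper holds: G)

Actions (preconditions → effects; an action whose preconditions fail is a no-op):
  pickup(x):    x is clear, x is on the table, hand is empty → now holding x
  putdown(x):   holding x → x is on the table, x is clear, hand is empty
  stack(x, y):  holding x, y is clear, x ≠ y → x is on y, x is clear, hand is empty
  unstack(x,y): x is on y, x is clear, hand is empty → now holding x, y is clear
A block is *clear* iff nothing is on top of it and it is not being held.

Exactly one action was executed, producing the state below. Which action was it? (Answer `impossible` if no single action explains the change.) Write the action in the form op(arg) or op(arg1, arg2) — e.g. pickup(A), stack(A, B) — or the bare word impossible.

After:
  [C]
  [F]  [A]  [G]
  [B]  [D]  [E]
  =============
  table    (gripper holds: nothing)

stack(G, E)

target: towers=[B/F/C; D/A; E/G] holding=-
        putdown(G) → towers=[B/F/C; D/A; E; G] holding=-
       stack(G, A) → towers=[B/F/C; D/A/G; E] holding=-
       stack(G, E) → towers=[B/F/C; D/A; E/G] holding=-  ← match
       stack(G, C) → towers=[B/F/C/G; D/A; E] holding=-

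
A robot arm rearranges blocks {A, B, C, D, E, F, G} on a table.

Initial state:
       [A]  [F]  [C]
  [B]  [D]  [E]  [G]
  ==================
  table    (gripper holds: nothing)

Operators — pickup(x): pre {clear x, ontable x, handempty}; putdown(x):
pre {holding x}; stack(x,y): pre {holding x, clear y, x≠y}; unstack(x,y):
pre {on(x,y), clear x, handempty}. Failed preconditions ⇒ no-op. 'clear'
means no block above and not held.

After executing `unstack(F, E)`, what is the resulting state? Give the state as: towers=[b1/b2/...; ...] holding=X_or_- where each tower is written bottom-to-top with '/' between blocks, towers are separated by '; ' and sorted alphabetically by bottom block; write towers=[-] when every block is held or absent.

before: towers=[B; D/A; E/F; G/C] holding=-
pre[unstack(F, E)]: on(F,E) ok, clear(F) ok, handempty ok
all met → apply unstack(F, E)
after:  towers=[B; D/A; E; G/C] holding=F

towers=[B; D/A; E; G/C] holding=F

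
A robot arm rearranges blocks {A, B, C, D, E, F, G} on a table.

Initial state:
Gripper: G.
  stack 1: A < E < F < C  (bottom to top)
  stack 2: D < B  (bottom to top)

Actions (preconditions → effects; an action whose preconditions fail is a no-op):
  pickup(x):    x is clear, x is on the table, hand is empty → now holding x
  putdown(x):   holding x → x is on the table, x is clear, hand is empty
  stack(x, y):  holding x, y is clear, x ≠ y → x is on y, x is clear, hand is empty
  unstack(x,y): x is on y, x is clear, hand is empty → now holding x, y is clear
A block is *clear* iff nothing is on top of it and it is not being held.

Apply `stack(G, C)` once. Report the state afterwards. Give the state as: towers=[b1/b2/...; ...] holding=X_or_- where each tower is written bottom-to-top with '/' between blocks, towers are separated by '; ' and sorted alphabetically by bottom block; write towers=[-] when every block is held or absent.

towers=[A/E/F/C/G; D/B] holding=-

before: towers=[A/E/F/C; D/B] holding=G
pre[stack(G, C)]: holding(G) ok, clear(C) ok, G≠C ok
all met → apply stack(G, C)
after:  towers=[A/E/F/C/G; D/B] holding=-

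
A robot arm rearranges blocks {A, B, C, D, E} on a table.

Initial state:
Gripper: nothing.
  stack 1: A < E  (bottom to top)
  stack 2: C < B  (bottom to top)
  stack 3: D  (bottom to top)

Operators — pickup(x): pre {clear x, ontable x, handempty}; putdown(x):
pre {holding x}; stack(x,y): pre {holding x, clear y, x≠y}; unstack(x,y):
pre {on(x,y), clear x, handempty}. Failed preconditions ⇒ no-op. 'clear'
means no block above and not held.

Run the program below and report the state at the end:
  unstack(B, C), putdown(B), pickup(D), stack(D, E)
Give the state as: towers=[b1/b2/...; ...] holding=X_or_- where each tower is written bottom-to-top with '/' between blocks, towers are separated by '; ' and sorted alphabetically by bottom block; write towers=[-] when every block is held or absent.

towers=[A/E/D; B; C] holding=-

step 1 (unstack(B, C)): towers=[A/E; C; D] holding=B
step 2 (putdown(B)): towers=[A/E; B; C; D] holding=-
step 3 (pickup(D)): towers=[A/E; B; C] holding=D
step 4 (stack(D, E)): towers=[A/E/D; B; C] holding=-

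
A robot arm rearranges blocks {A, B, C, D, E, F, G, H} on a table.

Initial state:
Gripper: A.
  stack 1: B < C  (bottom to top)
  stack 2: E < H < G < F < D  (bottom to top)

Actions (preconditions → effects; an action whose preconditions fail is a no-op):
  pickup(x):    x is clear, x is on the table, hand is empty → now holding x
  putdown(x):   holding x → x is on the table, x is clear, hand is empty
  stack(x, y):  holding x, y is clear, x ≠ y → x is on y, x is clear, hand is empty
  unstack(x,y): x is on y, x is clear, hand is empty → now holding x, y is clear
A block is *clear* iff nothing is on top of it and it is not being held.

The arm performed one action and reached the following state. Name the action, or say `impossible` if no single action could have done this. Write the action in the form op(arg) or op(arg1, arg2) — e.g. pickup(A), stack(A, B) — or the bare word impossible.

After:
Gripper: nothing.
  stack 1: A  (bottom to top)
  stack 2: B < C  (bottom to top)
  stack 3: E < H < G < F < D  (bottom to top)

target: towers=[A; B/C; E/H/G/F/D] holding=-
        putdown(A) → towers=[A; B/C; E/H/G/F/D] holding=-  ← match
       stack(A, D) → towers=[B/C; E/H/G/F/D/A] holding=-
       stack(A, C) → towers=[B/C/A; E/H/G/F/D] holding=-

putdown(A)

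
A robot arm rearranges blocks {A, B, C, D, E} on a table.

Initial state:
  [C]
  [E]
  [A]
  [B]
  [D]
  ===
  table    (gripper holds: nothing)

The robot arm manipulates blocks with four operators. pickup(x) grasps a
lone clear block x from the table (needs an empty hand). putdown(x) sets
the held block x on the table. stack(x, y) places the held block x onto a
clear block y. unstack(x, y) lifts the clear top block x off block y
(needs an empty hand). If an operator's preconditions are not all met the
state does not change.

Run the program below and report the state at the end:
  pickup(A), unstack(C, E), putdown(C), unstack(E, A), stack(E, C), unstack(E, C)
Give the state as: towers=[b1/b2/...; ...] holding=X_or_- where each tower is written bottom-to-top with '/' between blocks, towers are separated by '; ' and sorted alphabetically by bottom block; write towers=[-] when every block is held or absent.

towers=[C; D/B/A] holding=E

step 1 (pickup(A)) [no-op]: towers=[D/B/A/E/C] holding=-
step 2 (unstack(C, E)): towers=[D/B/A/E] holding=C
step 3 (putdown(C)): towers=[C; D/B/A/E] holding=-
step 4 (unstack(E, A)): towers=[C; D/B/A] holding=E
step 5 (stack(E, C)): towers=[C/E; D/B/A] holding=-
step 6 (unstack(E, C)): towers=[C; D/B/A] holding=E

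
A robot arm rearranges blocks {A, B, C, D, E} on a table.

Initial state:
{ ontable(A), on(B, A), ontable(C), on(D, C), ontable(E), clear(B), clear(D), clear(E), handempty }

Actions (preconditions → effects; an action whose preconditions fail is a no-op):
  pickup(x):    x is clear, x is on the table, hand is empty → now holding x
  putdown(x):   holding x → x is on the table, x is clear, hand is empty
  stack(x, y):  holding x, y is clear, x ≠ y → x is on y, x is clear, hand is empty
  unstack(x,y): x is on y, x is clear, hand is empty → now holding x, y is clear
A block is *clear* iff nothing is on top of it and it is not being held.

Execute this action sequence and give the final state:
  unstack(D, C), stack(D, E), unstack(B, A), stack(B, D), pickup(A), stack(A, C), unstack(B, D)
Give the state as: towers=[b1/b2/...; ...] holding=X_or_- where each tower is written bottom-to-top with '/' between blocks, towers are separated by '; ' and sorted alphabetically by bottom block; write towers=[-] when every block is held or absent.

towers=[C/A; E/D] holding=B

step 1 (unstack(D, C)): towers=[A/B; C; E] holding=D
step 2 (stack(D, E)): towers=[A/B; C; E/D] holding=-
step 3 (unstack(B, A)): towers=[A; C; E/D] holding=B
step 4 (stack(B, D)): towers=[A; C; E/D/B] holding=-
step 5 (pickup(A)): towers=[C; E/D/B] holding=A
step 6 (stack(A, C)): towers=[C/A; E/D/B] holding=-
step 7 (unstack(B, D)): towers=[C/A; E/D] holding=B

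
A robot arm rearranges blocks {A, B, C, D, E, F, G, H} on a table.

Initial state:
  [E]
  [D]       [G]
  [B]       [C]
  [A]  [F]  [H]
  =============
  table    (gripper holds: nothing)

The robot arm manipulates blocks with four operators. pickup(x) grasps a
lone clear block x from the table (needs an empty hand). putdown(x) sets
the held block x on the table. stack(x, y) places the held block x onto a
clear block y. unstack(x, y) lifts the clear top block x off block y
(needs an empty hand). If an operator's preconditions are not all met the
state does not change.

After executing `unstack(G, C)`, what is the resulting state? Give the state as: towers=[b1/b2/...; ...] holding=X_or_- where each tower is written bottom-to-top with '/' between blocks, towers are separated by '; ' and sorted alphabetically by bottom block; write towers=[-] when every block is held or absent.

towers=[A/B/D/E; F; H/C] holding=G

before: towers=[A/B/D/E; F; H/C/G] holding=-
pre[unstack(G, C)]: on(G,C) ok, clear(G) ok, handempty ok
all met → apply unstack(G, C)
after:  towers=[A/B/D/E; F; H/C] holding=G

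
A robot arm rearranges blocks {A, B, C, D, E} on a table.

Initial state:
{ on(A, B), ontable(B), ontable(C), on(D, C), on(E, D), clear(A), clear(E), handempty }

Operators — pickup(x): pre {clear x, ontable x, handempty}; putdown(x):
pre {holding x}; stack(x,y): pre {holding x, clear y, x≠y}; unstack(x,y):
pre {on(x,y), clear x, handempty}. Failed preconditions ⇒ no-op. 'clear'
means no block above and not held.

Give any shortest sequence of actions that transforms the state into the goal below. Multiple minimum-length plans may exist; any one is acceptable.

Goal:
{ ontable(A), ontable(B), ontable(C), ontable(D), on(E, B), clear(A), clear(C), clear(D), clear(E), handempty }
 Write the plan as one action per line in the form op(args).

step 1 (unstack(A, B)): towers=[B; C/D/E] holding=A
step 2 (putdown(A)): towers=[A; B; C/D/E] holding=-
step 3 (unstack(E, D)): towers=[A; B; C/D] holding=E
step 4 (stack(E, B)): towers=[A; B/E; C/D] holding=-
step 5 (unstack(D, C)): towers=[A; B/E; C] holding=D
step 6 (putdown(D)): towers=[A; B/E; C; D] holding=-
goal check: towers=[A; B/E; C; D] holding=- — reached (length 6, optimal by BFS)

unstack(A, B)
putdown(A)
unstack(E, D)
stack(E, B)
unstack(D, C)
putdown(D)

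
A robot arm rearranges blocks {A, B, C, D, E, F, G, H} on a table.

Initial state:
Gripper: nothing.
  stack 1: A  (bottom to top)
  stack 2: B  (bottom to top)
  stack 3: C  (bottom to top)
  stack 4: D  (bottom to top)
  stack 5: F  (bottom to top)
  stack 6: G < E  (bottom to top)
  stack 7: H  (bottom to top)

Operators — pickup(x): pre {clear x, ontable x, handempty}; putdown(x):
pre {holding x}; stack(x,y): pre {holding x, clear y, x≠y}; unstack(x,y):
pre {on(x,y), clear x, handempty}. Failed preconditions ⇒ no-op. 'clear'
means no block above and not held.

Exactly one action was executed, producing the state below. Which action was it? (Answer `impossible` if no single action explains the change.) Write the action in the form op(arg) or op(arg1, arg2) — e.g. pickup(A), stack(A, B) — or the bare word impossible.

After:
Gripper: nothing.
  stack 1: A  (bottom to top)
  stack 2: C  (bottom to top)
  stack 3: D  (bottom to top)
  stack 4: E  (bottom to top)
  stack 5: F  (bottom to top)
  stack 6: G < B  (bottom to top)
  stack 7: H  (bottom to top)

target: towers=[A; C; D; E; F; G/B; H] holding=-
         pickup(A) → towers=[B; C; D; F; G/E; H] holding=A
     unstack(E, G) → towers=[A; B; C; D; F; G; H] holding=E
         pickup(H) → towers=[A; B; C; D; F; G/E] holding=H
         pickup(B) → towers=[A; C; D; F; G/E; H] holding=B
         pickup(F) → towers=[A; B; C; D; G/E; H] holding=F
         pickup(D) → towers=[A; B; C; F; G/E; H] holding=D
         pickup(C) → towers=[A; B; D; F; G/E; H] holding=C
none of the 7 applicable actions match → impossible

impossible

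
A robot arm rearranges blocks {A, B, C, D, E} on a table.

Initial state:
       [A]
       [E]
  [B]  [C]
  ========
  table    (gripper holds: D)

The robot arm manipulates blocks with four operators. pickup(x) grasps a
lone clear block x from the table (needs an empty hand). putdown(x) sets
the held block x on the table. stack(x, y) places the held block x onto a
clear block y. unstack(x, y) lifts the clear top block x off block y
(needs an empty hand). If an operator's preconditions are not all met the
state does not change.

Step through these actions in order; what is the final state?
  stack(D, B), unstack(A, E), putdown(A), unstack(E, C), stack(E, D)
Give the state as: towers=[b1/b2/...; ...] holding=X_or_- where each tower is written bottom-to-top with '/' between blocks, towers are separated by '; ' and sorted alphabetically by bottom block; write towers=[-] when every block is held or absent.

step 1 (stack(D, B)): towers=[B/D; C/E/A] holding=-
step 2 (unstack(A, E)): towers=[B/D; C/E] holding=A
step 3 (putdown(A)): towers=[A; B/D; C/E] holding=-
step 4 (unstack(E, C)): towers=[A; B/D; C] holding=E
step 5 (stack(E, D)): towers=[A; B/D/E; C] holding=-

towers=[A; B/D/E; C] holding=-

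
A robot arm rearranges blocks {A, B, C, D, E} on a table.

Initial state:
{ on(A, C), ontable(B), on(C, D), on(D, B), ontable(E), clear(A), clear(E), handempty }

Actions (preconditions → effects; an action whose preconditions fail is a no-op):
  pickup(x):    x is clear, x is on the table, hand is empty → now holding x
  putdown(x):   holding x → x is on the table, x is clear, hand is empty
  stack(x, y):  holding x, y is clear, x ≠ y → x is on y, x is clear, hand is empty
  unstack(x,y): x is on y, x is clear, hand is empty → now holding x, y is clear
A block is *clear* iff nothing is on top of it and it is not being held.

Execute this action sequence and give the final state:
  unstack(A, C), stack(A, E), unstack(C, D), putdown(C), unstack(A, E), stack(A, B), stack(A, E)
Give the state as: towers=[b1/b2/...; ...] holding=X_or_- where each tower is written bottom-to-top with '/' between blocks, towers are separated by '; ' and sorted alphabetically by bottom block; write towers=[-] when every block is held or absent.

step 1 (unstack(A, C)): towers=[B/D/C; E] holding=A
step 2 (stack(A, E)): towers=[B/D/C; E/A] holding=-
step 3 (unstack(C, D)): towers=[B/D; E/A] holding=C
step 4 (putdown(C)): towers=[B/D; C; E/A] holding=-
step 5 (unstack(A, E)): towers=[B/D; C; E] holding=A
step 6 (stack(A, B)) [no-op]: towers=[B/D; C; E] holding=A
step 7 (stack(A, E)): towers=[B/D; C; E/A] holding=-

towers=[B/D; C; E/A] holding=-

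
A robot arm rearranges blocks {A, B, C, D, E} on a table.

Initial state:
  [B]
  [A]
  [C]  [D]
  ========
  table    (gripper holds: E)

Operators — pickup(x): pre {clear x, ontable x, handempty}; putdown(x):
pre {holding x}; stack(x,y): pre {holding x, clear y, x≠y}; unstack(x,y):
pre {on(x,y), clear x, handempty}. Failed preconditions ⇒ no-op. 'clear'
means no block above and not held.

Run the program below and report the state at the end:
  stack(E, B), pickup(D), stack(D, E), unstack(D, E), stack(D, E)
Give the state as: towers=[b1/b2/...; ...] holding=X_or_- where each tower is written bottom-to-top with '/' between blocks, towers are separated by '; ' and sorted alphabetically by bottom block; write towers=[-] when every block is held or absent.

step 1 (stack(E, B)): towers=[C/A/B/E; D] holding=-
step 2 (pickup(D)): towers=[C/A/B/E] holding=D
step 3 (stack(D, E)): towers=[C/A/B/E/D] holding=-
step 4 (unstack(D, E)): towers=[C/A/B/E] holding=D
step 5 (stack(D, E)): towers=[C/A/B/E/D] holding=-

towers=[C/A/B/E/D] holding=-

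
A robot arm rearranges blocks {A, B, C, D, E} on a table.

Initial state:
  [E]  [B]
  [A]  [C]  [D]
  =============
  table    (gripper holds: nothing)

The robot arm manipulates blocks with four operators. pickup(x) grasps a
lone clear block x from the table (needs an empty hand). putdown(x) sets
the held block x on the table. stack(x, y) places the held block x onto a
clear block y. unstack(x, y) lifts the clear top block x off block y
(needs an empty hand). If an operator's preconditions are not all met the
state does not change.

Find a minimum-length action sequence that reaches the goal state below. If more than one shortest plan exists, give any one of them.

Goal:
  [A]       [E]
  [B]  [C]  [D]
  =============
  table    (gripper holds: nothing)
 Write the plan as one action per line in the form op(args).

step 1 (unstack(B, C)): towers=[A/E; C; D] holding=B
step 2 (putdown(B)): towers=[A/E; B; C; D] holding=-
step 3 (unstack(E, A)): towers=[A; B; C; D] holding=E
step 4 (stack(E, D)): towers=[A; B; C; D/E] holding=-
step 5 (pickup(A)): towers=[B; C; D/E] holding=A
step 6 (stack(A, B)): towers=[B/A; C; D/E] holding=-
goal check: towers=[B/A; C; D/E] holding=- — reached (length 6, optimal by BFS)

unstack(B, C)
putdown(B)
unstack(E, A)
stack(E, D)
pickup(A)
stack(A, B)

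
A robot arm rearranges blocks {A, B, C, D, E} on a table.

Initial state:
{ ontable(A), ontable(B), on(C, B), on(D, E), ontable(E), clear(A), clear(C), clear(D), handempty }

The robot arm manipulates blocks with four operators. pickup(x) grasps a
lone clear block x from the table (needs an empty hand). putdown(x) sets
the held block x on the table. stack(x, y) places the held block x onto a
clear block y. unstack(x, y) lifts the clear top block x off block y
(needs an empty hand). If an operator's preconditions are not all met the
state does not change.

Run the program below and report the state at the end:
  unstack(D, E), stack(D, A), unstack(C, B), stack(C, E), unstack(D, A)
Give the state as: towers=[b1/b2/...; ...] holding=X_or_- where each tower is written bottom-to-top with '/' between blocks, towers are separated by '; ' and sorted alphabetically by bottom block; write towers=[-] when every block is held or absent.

towers=[A; B; E/C] holding=D

step 1 (unstack(D, E)): towers=[A; B/C; E] holding=D
step 2 (stack(D, A)): towers=[A/D; B/C; E] holding=-
step 3 (unstack(C, B)): towers=[A/D; B; E] holding=C
step 4 (stack(C, E)): towers=[A/D; B; E/C] holding=-
step 5 (unstack(D, A)): towers=[A; B; E/C] holding=D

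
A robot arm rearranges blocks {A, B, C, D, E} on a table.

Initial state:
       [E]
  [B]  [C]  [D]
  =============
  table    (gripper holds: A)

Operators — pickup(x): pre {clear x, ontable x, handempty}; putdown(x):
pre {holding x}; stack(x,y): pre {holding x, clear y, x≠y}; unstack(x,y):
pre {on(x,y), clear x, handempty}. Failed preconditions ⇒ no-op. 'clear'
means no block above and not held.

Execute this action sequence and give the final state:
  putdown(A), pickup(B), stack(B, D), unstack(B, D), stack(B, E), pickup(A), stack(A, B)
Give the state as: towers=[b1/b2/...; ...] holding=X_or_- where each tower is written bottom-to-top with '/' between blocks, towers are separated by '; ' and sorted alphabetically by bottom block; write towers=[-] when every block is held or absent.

step 1 (putdown(A)): towers=[A; B; C/E; D] holding=-
step 2 (pickup(B)): towers=[A; C/E; D] holding=B
step 3 (stack(B, D)): towers=[A; C/E; D/B] holding=-
step 4 (unstack(B, D)): towers=[A; C/E; D] holding=B
step 5 (stack(B, E)): towers=[A; C/E/B; D] holding=-
step 6 (pickup(A)): towers=[C/E/B; D] holding=A
step 7 (stack(A, B)): towers=[C/E/B/A; D] holding=-

towers=[C/E/B/A; D] holding=-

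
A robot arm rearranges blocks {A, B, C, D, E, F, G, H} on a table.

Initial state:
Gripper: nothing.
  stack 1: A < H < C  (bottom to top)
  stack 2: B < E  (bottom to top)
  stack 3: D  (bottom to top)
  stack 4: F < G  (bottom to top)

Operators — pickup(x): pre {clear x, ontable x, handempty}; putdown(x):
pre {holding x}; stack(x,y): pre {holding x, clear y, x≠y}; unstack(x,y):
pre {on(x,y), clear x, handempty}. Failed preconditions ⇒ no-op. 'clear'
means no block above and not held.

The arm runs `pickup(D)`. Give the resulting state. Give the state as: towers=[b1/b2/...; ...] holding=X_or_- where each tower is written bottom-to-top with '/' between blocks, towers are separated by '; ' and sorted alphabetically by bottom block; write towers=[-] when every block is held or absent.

towers=[A/H/C; B/E; F/G] holding=D

before: towers=[A/H/C; B/E; D; F/G] holding=-
pre[pickup(D)]: clear(D) yes, ontable(D) yes, handempty yes
all met → apply pickup(D)
after:  towers=[A/H/C; B/E; F/G] holding=D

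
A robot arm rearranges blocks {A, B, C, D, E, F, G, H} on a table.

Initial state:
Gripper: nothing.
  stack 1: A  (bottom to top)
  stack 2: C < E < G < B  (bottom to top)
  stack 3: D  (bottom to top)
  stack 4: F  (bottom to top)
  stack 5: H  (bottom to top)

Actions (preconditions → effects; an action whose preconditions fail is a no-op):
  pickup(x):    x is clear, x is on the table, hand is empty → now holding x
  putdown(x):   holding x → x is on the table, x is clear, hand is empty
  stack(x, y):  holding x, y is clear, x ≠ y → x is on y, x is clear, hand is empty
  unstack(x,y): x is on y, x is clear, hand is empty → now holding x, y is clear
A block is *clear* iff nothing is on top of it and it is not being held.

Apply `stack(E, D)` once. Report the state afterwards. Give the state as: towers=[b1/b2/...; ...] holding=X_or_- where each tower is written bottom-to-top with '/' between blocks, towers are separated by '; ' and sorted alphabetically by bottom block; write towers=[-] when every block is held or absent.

before: towers=[A; C/E/G/B; D; F; H] holding=-
pre[stack(E, D)]: holding(E) fail, clear(D) ok, E≠D ok
holding(E) unmet → stack(E, D) is a no-op
after:  towers=[A; C/E/G/B; D; F; H] holding=-

towers=[A; C/E/G/B; D; F; H] holding=-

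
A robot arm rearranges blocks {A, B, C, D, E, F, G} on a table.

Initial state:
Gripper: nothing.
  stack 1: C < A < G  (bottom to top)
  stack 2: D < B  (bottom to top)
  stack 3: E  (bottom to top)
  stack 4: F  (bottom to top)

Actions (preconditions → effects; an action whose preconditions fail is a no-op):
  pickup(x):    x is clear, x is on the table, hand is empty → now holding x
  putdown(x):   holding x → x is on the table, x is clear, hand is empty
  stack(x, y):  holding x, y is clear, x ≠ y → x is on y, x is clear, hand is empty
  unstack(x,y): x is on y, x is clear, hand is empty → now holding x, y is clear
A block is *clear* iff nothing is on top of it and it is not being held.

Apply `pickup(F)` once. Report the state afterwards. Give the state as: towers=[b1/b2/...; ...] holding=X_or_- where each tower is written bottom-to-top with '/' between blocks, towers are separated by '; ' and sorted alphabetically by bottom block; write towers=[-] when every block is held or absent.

before: towers=[C/A/G; D/B; E; F] holding=-
pre[pickup(F)]: clear(F) ✓, ontable(F) ✓, handempty ✓
all met → apply pickup(F)
after:  towers=[C/A/G; D/B; E] holding=F

towers=[C/A/G; D/B; E] holding=F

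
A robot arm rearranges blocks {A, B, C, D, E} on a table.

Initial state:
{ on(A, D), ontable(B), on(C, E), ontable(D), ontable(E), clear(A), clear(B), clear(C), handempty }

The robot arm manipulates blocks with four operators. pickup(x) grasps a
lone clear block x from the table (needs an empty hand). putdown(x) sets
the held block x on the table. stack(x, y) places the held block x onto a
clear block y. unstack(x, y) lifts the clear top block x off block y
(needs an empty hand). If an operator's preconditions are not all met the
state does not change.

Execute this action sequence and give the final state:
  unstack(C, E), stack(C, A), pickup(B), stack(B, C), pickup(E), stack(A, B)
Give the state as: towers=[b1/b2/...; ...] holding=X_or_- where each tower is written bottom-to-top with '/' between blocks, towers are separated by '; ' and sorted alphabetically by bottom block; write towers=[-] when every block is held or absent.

step 1 (unstack(C, E)): towers=[B; D/A; E] holding=C
step 2 (stack(C, A)): towers=[B; D/A/C; E] holding=-
step 3 (pickup(B)): towers=[D/A/C; E] holding=B
step 4 (stack(B, C)): towers=[D/A/C/B; E] holding=-
step 5 (pickup(E)): towers=[D/A/C/B] holding=E
step 6 (stack(A, B)) [no-op]: towers=[D/A/C/B] holding=E

towers=[D/A/C/B] holding=E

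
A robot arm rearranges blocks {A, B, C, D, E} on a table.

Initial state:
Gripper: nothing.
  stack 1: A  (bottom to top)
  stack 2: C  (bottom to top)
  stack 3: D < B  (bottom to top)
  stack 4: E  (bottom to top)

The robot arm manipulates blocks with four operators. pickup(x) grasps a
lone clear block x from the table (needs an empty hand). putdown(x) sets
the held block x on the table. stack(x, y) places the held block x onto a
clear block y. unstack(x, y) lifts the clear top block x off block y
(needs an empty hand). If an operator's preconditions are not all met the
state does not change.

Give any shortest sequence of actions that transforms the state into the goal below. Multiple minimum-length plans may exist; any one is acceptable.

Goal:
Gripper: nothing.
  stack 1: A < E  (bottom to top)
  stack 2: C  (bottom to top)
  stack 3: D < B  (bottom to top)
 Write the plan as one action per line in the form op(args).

pickup(E)
stack(E, A)

step 1 (pickup(E)): towers=[A; C; D/B] holding=E
step 2 (stack(E, A)): towers=[A/E; C; D/B] holding=-
goal check: towers=[A/E; C; D/B] holding=- — reached (length 2, optimal by BFS)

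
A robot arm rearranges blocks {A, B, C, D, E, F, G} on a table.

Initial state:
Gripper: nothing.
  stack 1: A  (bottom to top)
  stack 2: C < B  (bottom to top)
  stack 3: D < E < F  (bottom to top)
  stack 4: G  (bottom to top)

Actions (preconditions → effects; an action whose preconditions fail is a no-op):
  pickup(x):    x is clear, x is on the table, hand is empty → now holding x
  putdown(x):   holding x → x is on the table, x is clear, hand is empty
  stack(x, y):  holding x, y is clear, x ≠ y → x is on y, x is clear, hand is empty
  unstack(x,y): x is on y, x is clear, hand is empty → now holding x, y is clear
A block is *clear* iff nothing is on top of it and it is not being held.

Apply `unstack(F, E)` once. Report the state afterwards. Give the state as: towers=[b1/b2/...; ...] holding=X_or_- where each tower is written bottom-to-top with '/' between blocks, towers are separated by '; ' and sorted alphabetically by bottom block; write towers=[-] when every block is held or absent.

towers=[A; C/B; D/E; G] holding=F

before: towers=[A; C/B; D/E/F; G] holding=-
pre[unstack(F, E)]: on(F,E) ok, clear(F) ok, handempty ok
all met → apply unstack(F, E)
after:  towers=[A; C/B; D/E; G] holding=F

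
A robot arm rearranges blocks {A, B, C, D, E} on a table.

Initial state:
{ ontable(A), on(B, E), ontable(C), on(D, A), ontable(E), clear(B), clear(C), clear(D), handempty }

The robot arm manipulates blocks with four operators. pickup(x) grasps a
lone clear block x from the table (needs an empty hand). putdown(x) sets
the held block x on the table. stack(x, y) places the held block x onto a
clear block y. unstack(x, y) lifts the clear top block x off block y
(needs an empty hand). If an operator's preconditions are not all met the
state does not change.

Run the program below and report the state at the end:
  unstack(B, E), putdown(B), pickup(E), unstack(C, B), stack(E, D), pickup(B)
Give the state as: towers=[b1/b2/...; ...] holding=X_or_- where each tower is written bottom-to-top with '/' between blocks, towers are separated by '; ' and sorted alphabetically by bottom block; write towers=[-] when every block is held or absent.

towers=[A/D/E; C] holding=B

step 1 (unstack(B, E)): towers=[A/D; C; E] holding=B
step 2 (putdown(B)): towers=[A/D; B; C; E] holding=-
step 3 (pickup(E)): towers=[A/D; B; C] holding=E
step 4 (unstack(C, B)) [no-op]: towers=[A/D; B; C] holding=E
step 5 (stack(E, D)): towers=[A/D/E; B; C] holding=-
step 6 (pickup(B)): towers=[A/D/E; C] holding=B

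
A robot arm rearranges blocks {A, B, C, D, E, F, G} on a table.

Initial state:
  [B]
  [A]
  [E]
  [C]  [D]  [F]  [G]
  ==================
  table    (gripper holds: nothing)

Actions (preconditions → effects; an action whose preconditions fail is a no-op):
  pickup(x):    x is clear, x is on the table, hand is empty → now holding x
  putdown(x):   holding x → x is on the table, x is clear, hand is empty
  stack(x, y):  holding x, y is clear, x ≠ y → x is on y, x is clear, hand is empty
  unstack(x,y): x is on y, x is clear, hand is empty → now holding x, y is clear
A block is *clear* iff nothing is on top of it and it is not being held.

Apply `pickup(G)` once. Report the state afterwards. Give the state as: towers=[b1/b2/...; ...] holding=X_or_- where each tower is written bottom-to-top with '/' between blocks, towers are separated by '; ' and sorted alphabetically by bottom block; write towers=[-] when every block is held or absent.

before: towers=[C/E/A/B; D; F; G] holding=-
pre[pickup(G)]: clear(G) ok, ontable(G) ok, handempty ok
all met → apply pickup(G)
after:  towers=[C/E/A/B; D; F] holding=G

towers=[C/E/A/B; D; F] holding=G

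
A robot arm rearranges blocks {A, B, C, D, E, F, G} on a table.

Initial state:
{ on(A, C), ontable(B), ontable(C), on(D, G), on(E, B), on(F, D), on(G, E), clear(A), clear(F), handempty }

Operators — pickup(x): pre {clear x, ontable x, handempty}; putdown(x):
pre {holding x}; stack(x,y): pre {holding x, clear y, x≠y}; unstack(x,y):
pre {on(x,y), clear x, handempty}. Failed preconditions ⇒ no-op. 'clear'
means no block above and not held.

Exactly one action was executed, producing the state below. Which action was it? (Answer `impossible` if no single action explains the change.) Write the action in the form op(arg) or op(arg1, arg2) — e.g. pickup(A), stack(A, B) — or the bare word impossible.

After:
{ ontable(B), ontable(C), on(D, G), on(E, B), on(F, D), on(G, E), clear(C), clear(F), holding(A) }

target: towers=[B/E/G/D/F; C] holding=A
     unstack(F, D) → towers=[B/E/G/D; C/A] holding=F
     unstack(A, C) → towers=[B/E/G/D/F; C] holding=A  ← match

unstack(A, C)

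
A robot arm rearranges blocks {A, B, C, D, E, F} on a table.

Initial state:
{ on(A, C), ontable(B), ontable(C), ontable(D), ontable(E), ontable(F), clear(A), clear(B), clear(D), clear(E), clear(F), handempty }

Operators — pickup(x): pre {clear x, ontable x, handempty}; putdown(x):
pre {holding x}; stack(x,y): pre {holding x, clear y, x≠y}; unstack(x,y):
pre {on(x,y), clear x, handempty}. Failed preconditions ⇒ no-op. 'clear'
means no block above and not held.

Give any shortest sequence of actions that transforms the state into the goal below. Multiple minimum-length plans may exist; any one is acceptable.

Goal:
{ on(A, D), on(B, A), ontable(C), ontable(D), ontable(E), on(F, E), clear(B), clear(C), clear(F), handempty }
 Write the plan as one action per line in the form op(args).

step 1 (pickup(F)): towers=[B; C/A; D; E] holding=F
step 2 (stack(F, E)): towers=[B; C/A; D; E/F] holding=-
step 3 (unstack(A, C)): towers=[B; C; D; E/F] holding=A
step 4 (stack(A, D)): towers=[B; C; D/A; E/F] holding=-
step 5 (pickup(B)): towers=[C; D/A; E/F] holding=B
step 6 (stack(B, A)): towers=[C; D/A/B; E/F] holding=-
goal check: towers=[C; D/A/B; E/F] holding=- — reached (length 6, optimal by BFS)

pickup(F)
stack(F, E)
unstack(A, C)
stack(A, D)
pickup(B)
stack(B, A)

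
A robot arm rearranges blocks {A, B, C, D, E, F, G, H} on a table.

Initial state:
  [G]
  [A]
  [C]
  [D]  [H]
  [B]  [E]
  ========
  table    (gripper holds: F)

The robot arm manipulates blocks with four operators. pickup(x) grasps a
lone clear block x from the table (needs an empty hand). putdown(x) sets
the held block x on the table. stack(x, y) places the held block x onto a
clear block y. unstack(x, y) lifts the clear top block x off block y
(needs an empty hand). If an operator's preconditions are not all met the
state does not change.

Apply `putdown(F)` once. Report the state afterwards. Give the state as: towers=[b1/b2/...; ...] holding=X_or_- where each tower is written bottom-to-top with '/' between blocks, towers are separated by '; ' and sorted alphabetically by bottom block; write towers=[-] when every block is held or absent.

before: towers=[B/D/C/A/G; E/H] holding=F
pre[putdown(F)]: holding(F) ✓
all met → apply putdown(F)
after:  towers=[B/D/C/A/G; E/H; F] holding=-

towers=[B/D/C/A/G; E/H; F] holding=-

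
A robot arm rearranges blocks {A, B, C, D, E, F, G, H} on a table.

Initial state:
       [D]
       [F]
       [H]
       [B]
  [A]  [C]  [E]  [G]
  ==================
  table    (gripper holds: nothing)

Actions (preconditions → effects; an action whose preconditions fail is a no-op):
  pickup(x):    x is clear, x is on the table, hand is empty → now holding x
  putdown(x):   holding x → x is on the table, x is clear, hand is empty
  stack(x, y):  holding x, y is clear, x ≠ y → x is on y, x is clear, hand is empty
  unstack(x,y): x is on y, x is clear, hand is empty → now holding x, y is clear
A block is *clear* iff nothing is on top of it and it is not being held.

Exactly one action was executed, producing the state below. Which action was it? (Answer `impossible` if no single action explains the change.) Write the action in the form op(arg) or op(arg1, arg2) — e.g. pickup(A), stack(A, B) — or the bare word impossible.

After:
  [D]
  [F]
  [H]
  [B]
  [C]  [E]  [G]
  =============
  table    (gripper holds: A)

pickup(A)

target: towers=[C/B/H/F/D; E; G] holding=A
         pickup(G) → towers=[A; C/B/H/F/D; E] holding=G
         pickup(A) → towers=[C/B/H/F/D; E; G] holding=A  ← match
         pickup(E) → towers=[A; C/B/H/F/D; G] holding=E
     unstack(D, F) → towers=[A; C/B/H/F; E; G] holding=D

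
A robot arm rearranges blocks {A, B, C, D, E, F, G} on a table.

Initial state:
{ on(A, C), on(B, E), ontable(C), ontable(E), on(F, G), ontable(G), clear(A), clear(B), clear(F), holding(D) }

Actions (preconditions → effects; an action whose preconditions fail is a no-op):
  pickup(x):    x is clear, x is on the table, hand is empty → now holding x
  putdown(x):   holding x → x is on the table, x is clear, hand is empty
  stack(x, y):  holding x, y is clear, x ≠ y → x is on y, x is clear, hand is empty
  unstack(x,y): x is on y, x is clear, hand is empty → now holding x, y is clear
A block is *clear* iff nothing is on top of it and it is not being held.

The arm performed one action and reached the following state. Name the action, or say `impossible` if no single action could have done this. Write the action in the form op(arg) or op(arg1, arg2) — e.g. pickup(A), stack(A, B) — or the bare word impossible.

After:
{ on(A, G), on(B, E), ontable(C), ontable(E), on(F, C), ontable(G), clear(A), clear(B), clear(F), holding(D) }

impossible

target: towers=[C/F; E/B; G/A] holding=D
        putdown(D) → towers=[C/A; D; E/B; G/F] holding=-
       stack(D, B) → towers=[C/A; E/B/D; G/F] holding=-
       stack(D, F) → towers=[C/A; E/B; G/F/D] holding=-
       stack(D, A) → towers=[C/A/D; E/B; G/F] holding=-
none of the 4 applicable actions match → impossible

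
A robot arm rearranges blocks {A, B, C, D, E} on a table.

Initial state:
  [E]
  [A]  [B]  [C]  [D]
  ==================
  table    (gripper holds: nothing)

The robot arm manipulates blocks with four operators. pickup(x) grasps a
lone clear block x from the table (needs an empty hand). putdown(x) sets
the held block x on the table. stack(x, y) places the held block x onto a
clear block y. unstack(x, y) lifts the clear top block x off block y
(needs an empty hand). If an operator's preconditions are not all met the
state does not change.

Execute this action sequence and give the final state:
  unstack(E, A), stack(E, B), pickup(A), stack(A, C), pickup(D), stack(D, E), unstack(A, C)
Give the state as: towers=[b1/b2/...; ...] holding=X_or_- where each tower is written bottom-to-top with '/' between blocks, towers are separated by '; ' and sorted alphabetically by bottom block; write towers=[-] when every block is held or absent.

towers=[B/E/D; C] holding=A

step 1 (unstack(E, A)): towers=[A; B; C; D] holding=E
step 2 (stack(E, B)): towers=[A; B/E; C; D] holding=-
step 3 (pickup(A)): towers=[B/E; C; D] holding=A
step 4 (stack(A, C)): towers=[B/E; C/A; D] holding=-
step 5 (pickup(D)): towers=[B/E; C/A] holding=D
step 6 (stack(D, E)): towers=[B/E/D; C/A] holding=-
step 7 (unstack(A, C)): towers=[B/E/D; C] holding=A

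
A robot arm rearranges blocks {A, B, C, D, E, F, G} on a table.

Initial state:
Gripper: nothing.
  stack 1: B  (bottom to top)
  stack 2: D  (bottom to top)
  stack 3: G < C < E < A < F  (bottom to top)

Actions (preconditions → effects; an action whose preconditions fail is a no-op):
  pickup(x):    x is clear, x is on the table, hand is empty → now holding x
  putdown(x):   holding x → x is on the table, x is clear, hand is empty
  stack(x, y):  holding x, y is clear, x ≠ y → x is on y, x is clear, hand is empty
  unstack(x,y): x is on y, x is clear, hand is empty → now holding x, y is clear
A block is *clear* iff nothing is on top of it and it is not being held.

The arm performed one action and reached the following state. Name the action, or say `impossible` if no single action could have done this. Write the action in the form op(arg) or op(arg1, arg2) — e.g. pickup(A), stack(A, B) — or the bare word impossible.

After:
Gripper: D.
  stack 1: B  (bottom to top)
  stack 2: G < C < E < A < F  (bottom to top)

pickup(D)

target: towers=[B; G/C/E/A/F] holding=D
         pickup(B) → towers=[D; G/C/E/A/F] holding=B
     unstack(F, A) → towers=[B; D; G/C/E/A] holding=F
         pickup(D) → towers=[B; G/C/E/A/F] holding=D  ← match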